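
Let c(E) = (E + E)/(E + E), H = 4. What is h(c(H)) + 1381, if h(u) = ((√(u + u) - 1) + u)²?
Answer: 1383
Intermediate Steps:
c(E) = 1 (c(E) = (2*E)/((2*E)) = (2*E)*(1/(2*E)) = 1)
h(u) = (-1 + u + √2*√u)² (h(u) = ((√(2*u) - 1) + u)² = ((√2*√u - 1) + u)² = ((-1 + √2*√u) + u)² = (-1 + u + √2*√u)²)
h(c(H)) + 1381 = (-1 + 1 + √2*√1)² + 1381 = (-1 + 1 + √2*1)² + 1381 = (-1 + 1 + √2)² + 1381 = (√2)² + 1381 = 2 + 1381 = 1383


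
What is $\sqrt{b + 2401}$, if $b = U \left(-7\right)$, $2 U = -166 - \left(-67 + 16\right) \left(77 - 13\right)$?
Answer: $3 i \sqrt{938} \approx 91.88 i$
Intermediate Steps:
$U = 1549$ ($U = \frac{-166 - \left(-67 + 16\right) \left(77 - 13\right)}{2} = \frac{-166 - \left(-51\right) 64}{2} = \frac{-166 - -3264}{2} = \frac{-166 + 3264}{2} = \frac{1}{2} \cdot 3098 = 1549$)
$b = -10843$ ($b = 1549 \left(-7\right) = -10843$)
$\sqrt{b + 2401} = \sqrt{-10843 + 2401} = \sqrt{-8442} = 3 i \sqrt{938}$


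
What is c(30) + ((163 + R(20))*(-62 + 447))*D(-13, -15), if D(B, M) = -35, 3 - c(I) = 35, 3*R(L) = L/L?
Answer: -6602846/3 ≈ -2.2009e+6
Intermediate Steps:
R(L) = ⅓ (R(L) = (L/L)/3 = (⅓)*1 = ⅓)
c(I) = -32 (c(I) = 3 - 1*35 = 3 - 35 = -32)
c(30) + ((163 + R(20))*(-62 + 447))*D(-13, -15) = -32 + ((163 + ⅓)*(-62 + 447))*(-35) = -32 + ((490/3)*385)*(-35) = -32 + (188650/3)*(-35) = -32 - 6602750/3 = -6602846/3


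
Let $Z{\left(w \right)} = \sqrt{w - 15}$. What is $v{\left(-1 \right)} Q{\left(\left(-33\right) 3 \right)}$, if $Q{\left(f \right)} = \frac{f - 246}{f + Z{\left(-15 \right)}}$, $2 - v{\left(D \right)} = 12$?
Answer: $- \frac{113850}{3277} - \frac{1150 i \sqrt{30}}{3277} \approx -34.742 - 1.9221 i$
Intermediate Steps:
$v{\left(D \right)} = -10$ ($v{\left(D \right)} = 2 - 12 = -10$)
$Z{\left(w \right)} = \sqrt{-15 + w}$
$Q{\left(f \right)} = \frac{-246 + f}{f + i \sqrt{30}}$ ($Q{\left(f \right)} = \frac{f - 246}{f + \sqrt{-15 - 15}} = \frac{-246 + f}{f + \sqrt{-30}} = \frac{-246 + f}{f + i \sqrt{30}}$)
$v{\left(-1 \right)} Q{\left(\left(-33\right) 3 \right)} = - 10 \frac{-246 - 99}{\left(-33\right) 3 + i \sqrt{30}} = - 10 \frac{-246 - 99}{-99 + i \sqrt{30}} = - 10 \frac{1}{-99 + i \sqrt{30}} \left(-345\right) = - 10 \left(- \frac{345}{-99 + i \sqrt{30}}\right) = \frac{3450}{-99 + i \sqrt{30}}$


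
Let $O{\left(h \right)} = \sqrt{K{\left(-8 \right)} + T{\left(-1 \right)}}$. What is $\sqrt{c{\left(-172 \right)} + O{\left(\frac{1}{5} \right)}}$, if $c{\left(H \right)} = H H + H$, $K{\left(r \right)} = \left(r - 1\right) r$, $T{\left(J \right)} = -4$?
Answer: $\sqrt{29412 + 2 \sqrt{17}} \approx 171.52$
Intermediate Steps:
$K{\left(r \right)} = r \left(-1 + r\right)$ ($K{\left(r \right)} = \left(-1 + r\right) r = r \left(-1 + r\right)$)
$O{\left(h \right)} = 2 \sqrt{17}$ ($O{\left(h \right)} = \sqrt{- 8 \left(-1 - 8\right) - 4} = \sqrt{\left(-8\right) \left(-9\right) - 4} = \sqrt{72 - 4} = \sqrt{68} = 2 \sqrt{17}$)
$c{\left(H \right)} = H + H^{2}$ ($c{\left(H \right)} = H^{2} + H = H + H^{2}$)
$\sqrt{c{\left(-172 \right)} + O{\left(\frac{1}{5} \right)}} = \sqrt{- 172 \left(1 - 172\right) + 2 \sqrt{17}} = \sqrt{\left(-172\right) \left(-171\right) + 2 \sqrt{17}} = \sqrt{29412 + 2 \sqrt{17}}$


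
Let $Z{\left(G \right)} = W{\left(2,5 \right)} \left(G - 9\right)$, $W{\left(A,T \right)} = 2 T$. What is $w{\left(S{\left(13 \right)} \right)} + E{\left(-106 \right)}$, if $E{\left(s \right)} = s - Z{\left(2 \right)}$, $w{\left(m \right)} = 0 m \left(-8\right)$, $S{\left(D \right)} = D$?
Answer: $-36$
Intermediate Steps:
$Z{\left(G \right)} = -90 + 10 G$ ($Z{\left(G \right)} = 2 \cdot 5 \left(G - 9\right) = 10 \left(-9 + G\right) = -90 + 10 G$)
$w{\left(m \right)} = 0$ ($w{\left(m \right)} = 0 \left(-8\right) = 0$)
$E{\left(s \right)} = 70 + s$ ($E{\left(s \right)} = s - \left(-90 + 10 \cdot 2\right) = s - \left(-90 + 20\right) = s - -70 = s + 70 = 70 + s$)
$w{\left(S{\left(13 \right)} \right)} + E{\left(-106 \right)} = 0 + \left(70 - 106\right) = 0 - 36 = -36$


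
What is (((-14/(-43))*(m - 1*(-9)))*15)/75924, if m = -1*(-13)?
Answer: 385/272061 ≈ 0.0014151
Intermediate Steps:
m = 13
(((-14/(-43))*(m - 1*(-9)))*15)/75924 = (((-14/(-43))*(13 - 1*(-9)))*15)/75924 = (((-14*(-1/43))*(13 + 9))*15)*(1/75924) = (((14/43)*22)*15)*(1/75924) = ((308/43)*15)*(1/75924) = (4620/43)*(1/75924) = 385/272061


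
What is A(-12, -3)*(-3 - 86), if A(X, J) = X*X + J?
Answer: -12549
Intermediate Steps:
A(X, J) = J + X**2 (A(X, J) = X**2 + J = J + X**2)
A(-12, -3)*(-3 - 86) = (-3 + (-12)**2)*(-3 - 86) = (-3 + 144)*(-89) = 141*(-89) = -12549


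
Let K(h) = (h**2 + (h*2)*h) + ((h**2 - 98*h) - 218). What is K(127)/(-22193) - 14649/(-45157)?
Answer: -2016375507/1002169301 ≈ -2.0120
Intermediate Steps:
K(h) = -218 - 98*h + 4*h**2 (K(h) = (h**2 + (2*h)*h) + (-218 + h**2 - 98*h) = (h**2 + 2*h**2) + (-218 + h**2 - 98*h) = 3*h**2 + (-218 + h**2 - 98*h) = -218 - 98*h + 4*h**2)
K(127)/(-22193) - 14649/(-45157) = (-218 - 98*127 + 4*127**2)/(-22193) - 14649/(-45157) = (-218 - 12446 + 4*16129)*(-1/22193) - 14649*(-1/45157) = (-218 - 12446 + 64516)*(-1/22193) + 14649/45157 = 51852*(-1/22193) + 14649/45157 = -51852/22193 + 14649/45157 = -2016375507/1002169301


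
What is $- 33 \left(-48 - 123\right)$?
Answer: $5643$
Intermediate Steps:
$- 33 \left(-48 - 123\right) = \left(-33\right) \left(-171\right) = 5643$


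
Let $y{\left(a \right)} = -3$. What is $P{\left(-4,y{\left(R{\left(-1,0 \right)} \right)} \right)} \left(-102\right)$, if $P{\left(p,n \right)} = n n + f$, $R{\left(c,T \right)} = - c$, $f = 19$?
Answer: $-2856$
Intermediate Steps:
$P{\left(p,n \right)} = 19 + n^{2}$ ($P{\left(p,n \right)} = n n + 19 = n^{2} + 19 = 19 + n^{2}$)
$P{\left(-4,y{\left(R{\left(-1,0 \right)} \right)} \right)} \left(-102\right) = \left(19 + \left(-3\right)^{2}\right) \left(-102\right) = \left(19 + 9\right) \left(-102\right) = 28 \left(-102\right) = -2856$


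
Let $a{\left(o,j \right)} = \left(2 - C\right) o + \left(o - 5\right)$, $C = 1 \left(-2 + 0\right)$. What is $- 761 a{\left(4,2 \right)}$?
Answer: $-11415$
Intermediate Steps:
$C = -2$ ($C = 1 \left(-2\right) = -2$)
$a{\left(o,j \right)} = -5 + 5 o$ ($a{\left(o,j \right)} = \left(2 - -2\right) o + \left(o - 5\right) = \left(2 + 2\right) o + \left(o - 5\right) = 4 o + \left(-5 + o\right) = -5 + 5 o$)
$- 761 a{\left(4,2 \right)} = - 761 \left(-5 + 5 \cdot 4\right) = - 761 \left(-5 + 20\right) = \left(-761\right) 15 = -11415$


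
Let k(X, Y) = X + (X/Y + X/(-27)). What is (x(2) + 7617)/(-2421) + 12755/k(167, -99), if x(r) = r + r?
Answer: 8811140854/114418881 ≈ 77.008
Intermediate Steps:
x(r) = 2*r
k(X, Y) = 26*X/27 + X/Y (k(X, Y) = X + (X/Y + X*(-1/27)) = X + (X/Y - X/27) = X + (-X/27 + X/Y) = 26*X/27 + X/Y)
(x(2) + 7617)/(-2421) + 12755/k(167, -99) = (2*2 + 7617)/(-2421) + 12755/((26/27)*167 + 167/(-99)) = (4 + 7617)*(-1/2421) + 12755/(4342/27 + 167*(-1/99)) = 7621*(-1/2421) + 12755/(4342/27 - 167/99) = -7621/2421 + 12755/(47261/297) = -7621/2421 + 12755*(297/47261) = -7621/2421 + 3788235/47261 = 8811140854/114418881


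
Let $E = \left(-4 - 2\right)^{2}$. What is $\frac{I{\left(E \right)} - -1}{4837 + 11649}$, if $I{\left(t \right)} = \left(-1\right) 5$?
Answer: $- \frac{2}{8243} \approx -0.00024263$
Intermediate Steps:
$E = 36$ ($E = \left(-6\right)^{2} = 36$)
$I{\left(t \right)} = -5$
$\frac{I{\left(E \right)} - -1}{4837 + 11649} = \frac{-5 - -1}{4837 + 11649} = \frac{-5 + 1}{16486} = \frac{1}{16486} \left(-4\right) = - \frac{2}{8243}$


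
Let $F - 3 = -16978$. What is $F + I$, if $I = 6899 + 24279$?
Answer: $14203$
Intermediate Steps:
$F = -16975$ ($F = 3 - 16978 = -16975$)
$I = 31178$
$F + I = -16975 + 31178 = 14203$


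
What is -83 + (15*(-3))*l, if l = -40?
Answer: 1717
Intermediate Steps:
-83 + (15*(-3))*l = -83 + (15*(-3))*(-40) = -83 - 45*(-40) = -83 + 1800 = 1717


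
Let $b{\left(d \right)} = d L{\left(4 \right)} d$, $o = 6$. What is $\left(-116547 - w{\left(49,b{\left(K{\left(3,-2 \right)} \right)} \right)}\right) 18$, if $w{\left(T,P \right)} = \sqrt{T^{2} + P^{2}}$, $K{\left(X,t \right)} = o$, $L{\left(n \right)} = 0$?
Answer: $-2098728$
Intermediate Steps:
$K{\left(X,t \right)} = 6$
$b{\left(d \right)} = 0$ ($b{\left(d \right)} = d 0 d = 0 d = 0$)
$w{\left(T,P \right)} = \sqrt{P^{2} + T^{2}}$
$\left(-116547 - w{\left(49,b{\left(K{\left(3,-2 \right)} \right)} \right)}\right) 18 = \left(-116547 - \sqrt{0^{2} + 49^{2}}\right) 18 = \left(-116547 - \sqrt{0 + 2401}\right) 18 = \left(-116547 - \sqrt{2401}\right) 18 = \left(-116547 - 49\right) 18 = \left(-116596\right) 18 = -2098728$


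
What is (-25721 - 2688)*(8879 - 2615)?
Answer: -177953976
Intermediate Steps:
(-25721 - 2688)*(8879 - 2615) = -28409*6264 = -177953976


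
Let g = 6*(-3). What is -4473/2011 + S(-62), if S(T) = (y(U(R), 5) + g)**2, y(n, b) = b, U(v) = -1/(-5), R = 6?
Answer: 335386/2011 ≈ 166.78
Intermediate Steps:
U(v) = 1/5 (U(v) = -1*(-1/5) = 1/5)
g = -18
S(T) = 169 (S(T) = (5 - 18)**2 = (-13)**2 = 169)
-4473/2011 + S(-62) = -4473/2011 + 169 = 335386/2011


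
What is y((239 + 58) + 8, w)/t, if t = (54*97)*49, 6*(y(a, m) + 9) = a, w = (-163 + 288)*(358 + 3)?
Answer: 251/1539972 ≈ 0.00016299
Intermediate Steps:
w = 45125 (w = 125*361 = 45125)
y(a, m) = -9 + a/6
t = 256662 (t = 5238*49 = 256662)
y((239 + 58) + 8, w)/t = (-9 + ((239 + 58) + 8)/6)/256662 = (-9 + (297 + 8)/6)*(1/256662) = (-9 + (⅙)*305)*(1/256662) = (-9 + 305/6)*(1/256662) = (251/6)*(1/256662) = 251/1539972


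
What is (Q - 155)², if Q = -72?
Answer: 51529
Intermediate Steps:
(Q - 155)² = (-72 - 155)² = (-227)² = 51529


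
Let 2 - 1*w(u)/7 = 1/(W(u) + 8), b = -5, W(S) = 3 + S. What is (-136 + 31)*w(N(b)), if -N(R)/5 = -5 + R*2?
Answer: -125685/86 ≈ -1461.5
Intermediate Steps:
N(R) = 25 - 10*R (N(R) = -5*(-5 + R*2) = -5*(-5 + 2*R) = 25 - 10*R)
w(u) = 14 - 7/(11 + u) (w(u) = 14 - 7/((3 + u) + 8) = 14 - 7/(11 + u))
(-136 + 31)*w(N(b)) = (-136 + 31)*(7*(21 + 2*(25 - 10*(-5)))/(11 + (25 - 10*(-5)))) = -735*(21 + 2*(25 + 50))/(11 + (25 + 50)) = -735*(21 + 2*75)/(11 + 75) = -735*(21 + 150)/86 = -735*171/86 = -105*1197/86 = -125685/86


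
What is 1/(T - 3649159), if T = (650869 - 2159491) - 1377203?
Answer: -1/6534984 ≈ -1.5302e-7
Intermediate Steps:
T = -2885825 (T = -1508622 - 1377203 = -2885825)
1/(T - 3649159) = 1/(-2885825 - 3649159) = 1/(-6534984) = -1/6534984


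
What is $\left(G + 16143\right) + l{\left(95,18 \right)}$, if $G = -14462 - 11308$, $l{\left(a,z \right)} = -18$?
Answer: $-9645$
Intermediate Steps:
$G = -25770$ ($G = -14462 - 11308 = -25770$)
$\left(G + 16143\right) + l{\left(95,18 \right)} = \left(-25770 + 16143\right) - 18 = -9627 - 18 = -9645$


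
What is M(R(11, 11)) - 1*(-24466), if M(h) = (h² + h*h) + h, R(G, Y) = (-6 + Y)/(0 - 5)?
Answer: 24467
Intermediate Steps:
R(G, Y) = 6/5 - Y/5 (R(G, Y) = (-6 + Y)/(-5) = (-6 + Y)*(-⅕) = 6/5 - Y/5)
M(h) = h + 2*h² (M(h) = (h² + h²) + h = 2*h² + h = h + 2*h²)
M(R(11, 11)) - 1*(-24466) = (6/5 - ⅕*11)*(1 + 2*(6/5 - ⅕*11)) - 1*(-24466) = (6/5 - 11/5)*(1 + 2*(6/5 - 11/5)) + 24466 = -(1 + 2*(-1)) + 24466 = -(1 - 2) + 24466 = -1*(-1) + 24466 = 1 + 24466 = 24467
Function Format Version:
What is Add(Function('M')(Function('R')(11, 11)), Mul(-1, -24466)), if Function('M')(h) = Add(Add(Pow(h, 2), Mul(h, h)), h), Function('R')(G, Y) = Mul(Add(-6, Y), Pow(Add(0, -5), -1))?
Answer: 24467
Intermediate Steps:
Function('R')(G, Y) = Add(Rational(6, 5), Mul(Rational(-1, 5), Y)) (Function('R')(G, Y) = Mul(Add(-6, Y), Pow(-5, -1)) = Mul(Add(-6, Y), Rational(-1, 5)) = Add(Rational(6, 5), Mul(Rational(-1, 5), Y)))
Function('M')(h) = Add(h, Mul(2, Pow(h, 2))) (Function('M')(h) = Add(Add(Pow(h, 2), Pow(h, 2)), h) = Add(Mul(2, Pow(h, 2)), h) = Add(h, Mul(2, Pow(h, 2))))
Add(Function('M')(Function('R')(11, 11)), Mul(-1, -24466)) = Add(Mul(Add(Rational(6, 5), Mul(Rational(-1, 5), 11)), Add(1, Mul(2, Add(Rational(6, 5), Mul(Rational(-1, 5), 11))))), Mul(-1, -24466)) = Add(Mul(Add(Rational(6, 5), Rational(-11, 5)), Add(1, Mul(2, Add(Rational(6, 5), Rational(-11, 5))))), 24466) = Add(Mul(-1, Add(1, Mul(2, -1))), 24466) = Add(Mul(-1, Add(1, -2)), 24466) = Add(Mul(-1, -1), 24466) = Add(1, 24466) = 24467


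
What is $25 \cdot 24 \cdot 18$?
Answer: $10800$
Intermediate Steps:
$25 \cdot 24 \cdot 18 = 25 \cdot 432 = 10800$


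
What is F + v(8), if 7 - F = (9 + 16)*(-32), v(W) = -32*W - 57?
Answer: 494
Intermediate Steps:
v(W) = -57 - 32*W
F = 807 (F = 7 - (9 + 16)*(-32) = 7 - 25*(-32) = 7 - 1*(-800) = 7 + 800 = 807)
F + v(8) = 807 + (-57 - 32*8) = 807 + (-57 - 256) = 807 - 313 = 494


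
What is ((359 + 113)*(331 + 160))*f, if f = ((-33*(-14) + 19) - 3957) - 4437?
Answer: -1833853576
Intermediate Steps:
f = -7913 (f = ((462 + 19) - 3957) - 4437 = (481 - 3957) - 4437 = -3476 - 4437 = -7913)
((359 + 113)*(331 + 160))*f = ((359 + 113)*(331 + 160))*(-7913) = (472*491)*(-7913) = 231752*(-7913) = -1833853576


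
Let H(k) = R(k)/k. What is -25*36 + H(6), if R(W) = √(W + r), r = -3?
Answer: -900 + √3/6 ≈ -899.71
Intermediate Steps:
R(W) = √(-3 + W) (R(W) = √(W - 3) = √(-3 + W))
H(k) = √(-3 + k)/k
-25*36 + H(6) = -25*36 + √(-3 + 6)/6 = -900 + √3/6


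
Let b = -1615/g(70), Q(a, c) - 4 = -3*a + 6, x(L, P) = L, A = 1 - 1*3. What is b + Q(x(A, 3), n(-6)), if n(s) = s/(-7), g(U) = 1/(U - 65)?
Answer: -8059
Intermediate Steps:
g(U) = 1/(-65 + U)
A = -2 (A = 1 - 3 = -2)
n(s) = -s/7 (n(s) = s*(-1/7) = -s/7)
Q(a, c) = 10 - 3*a (Q(a, c) = 4 + (-3*a + 6) = 4 + (6 - 3*a) = 10 - 3*a)
b = -8075 (b = -1615/(1/(-65 + 70)) = -1615/(1/5) = -1615/1/5 = -1615*5 = -8075)
b + Q(x(A, 3), n(-6)) = -8075 + (10 - 3*(-2)) = -8075 + (10 + 6) = -8075 + 16 = -8059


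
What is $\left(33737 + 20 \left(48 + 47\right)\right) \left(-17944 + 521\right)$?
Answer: $-620903451$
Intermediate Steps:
$\left(33737 + 20 \left(48 + 47\right)\right) \left(-17944 + 521\right) = \left(33737 + 20 \cdot 95\right) \left(-17423\right) = \left(33737 + 1900\right) \left(-17423\right) = 35637 \left(-17423\right) = -620903451$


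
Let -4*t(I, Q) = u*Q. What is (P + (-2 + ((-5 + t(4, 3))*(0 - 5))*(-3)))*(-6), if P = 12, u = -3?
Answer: 375/2 ≈ 187.50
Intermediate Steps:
t(I, Q) = 3*Q/4 (t(I, Q) = -(-3)*Q/4 = 3*Q/4)
(P + (-2 + ((-5 + t(4, 3))*(0 - 5))*(-3)))*(-6) = (12 + (-2 + ((-5 + (3/4)*3)*(0 - 5))*(-3)))*(-6) = (12 + (-2 + ((-5 + 9/4)*(-5))*(-3)))*(-6) = (12 + (-2 - 11/4*(-5)*(-3)))*(-6) = (12 + (-2 + (55/4)*(-3)))*(-6) = (12 + (-2 - 165/4))*(-6) = (12 - 173/4)*(-6) = -125/4*(-6) = 375/2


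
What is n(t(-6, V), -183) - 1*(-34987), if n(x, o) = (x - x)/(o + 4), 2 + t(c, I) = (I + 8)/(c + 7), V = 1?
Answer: 34987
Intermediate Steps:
t(c, I) = -2 + (8 + I)/(7 + c) (t(c, I) = -2 + (I + 8)/(c + 7) = -2 + (8 + I)/(7 + c))
n(x, o) = 0 (n(x, o) = 0/(4 + o) = 0)
n(t(-6, V), -183) - 1*(-34987) = 0 - 1*(-34987) = 0 + 34987 = 34987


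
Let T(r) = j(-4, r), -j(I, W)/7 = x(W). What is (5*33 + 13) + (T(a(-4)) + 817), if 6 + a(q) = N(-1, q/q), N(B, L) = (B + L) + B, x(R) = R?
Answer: 1044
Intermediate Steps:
j(I, W) = -7*W
N(B, L) = L + 2*B
a(q) = -7 (a(q) = -6 + (q/q + 2*(-1)) = -6 + (1 - 2) = -6 - 1 = -7)
T(r) = -7*r
(5*33 + 13) + (T(a(-4)) + 817) = (5*33 + 13) + (-7*(-7) + 817) = (165 + 13) + (49 + 817) = 178 + 866 = 1044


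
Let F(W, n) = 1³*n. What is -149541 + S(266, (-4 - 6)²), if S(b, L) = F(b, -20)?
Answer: -149561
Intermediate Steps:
F(W, n) = n (F(W, n) = 1*n = n)
S(b, L) = -20
-149541 + S(266, (-4 - 6)²) = -149541 - 20 = -149561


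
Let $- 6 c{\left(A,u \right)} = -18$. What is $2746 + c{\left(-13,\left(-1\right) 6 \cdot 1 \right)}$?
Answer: $2749$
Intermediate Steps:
$c{\left(A,u \right)} = 3$ ($c{\left(A,u \right)} = \left(- \frac{1}{6}\right) \left(-18\right) = 3$)
$2746 + c{\left(-13,\left(-1\right) 6 \cdot 1 \right)} = 2746 + 3 = 2749$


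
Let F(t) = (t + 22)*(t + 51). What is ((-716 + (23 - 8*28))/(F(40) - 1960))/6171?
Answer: -131/3245946 ≈ -4.0358e-5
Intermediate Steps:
F(t) = (22 + t)*(51 + t)
((-716 + (23 - 8*28))/(F(40) - 1960))/6171 = ((-716 + (23 - 8*28))/((1122 + 40**2 + 73*40) - 1960))/6171 = ((-716 + (23 - 224))/((1122 + 1600 + 2920) - 1960))*(1/6171) = ((-716 - 201)/(5642 - 1960))*(1/6171) = -917/3682*(1/6171) = -917*1/3682*(1/6171) = -131/526*1/6171 = -131/3245946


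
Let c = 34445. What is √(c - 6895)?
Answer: 5*√1102 ≈ 165.98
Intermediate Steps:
√(c - 6895) = √(34445 - 6895) = √27550 = 5*√1102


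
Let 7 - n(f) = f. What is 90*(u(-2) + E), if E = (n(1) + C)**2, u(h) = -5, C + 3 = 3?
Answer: 2790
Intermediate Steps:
C = 0 (C = -3 + 3 = 0)
n(f) = 7 - f
E = 36 (E = ((7 - 1*1) + 0)**2 = ((7 - 1) + 0)**2 = (6 + 0)**2 = 6**2 = 36)
90*(u(-2) + E) = 90*(-5 + 36) = 90*31 = 2790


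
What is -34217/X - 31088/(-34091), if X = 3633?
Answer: -1053549043/123852603 ≈ -8.5065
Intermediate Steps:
-34217/X - 31088/(-34091) = -34217/3633 - 31088/(-34091) = -34217*1/3633 - 31088*(-1/34091) = -34217/3633 + 31088/34091 = -1053549043/123852603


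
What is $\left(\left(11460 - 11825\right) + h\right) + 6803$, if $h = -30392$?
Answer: $-23954$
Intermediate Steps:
$\left(\left(11460 - 11825\right) + h\right) + 6803 = \left(\left(11460 - 11825\right) - 30392\right) + 6803 = \left(-365 - 30392\right) + 6803 = -30757 + 6803 = -23954$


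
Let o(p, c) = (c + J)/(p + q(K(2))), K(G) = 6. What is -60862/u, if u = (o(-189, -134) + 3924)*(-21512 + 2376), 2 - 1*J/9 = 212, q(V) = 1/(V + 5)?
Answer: 31617809/39115591424 ≈ 0.00080832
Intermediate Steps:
q(V) = 1/(5 + V)
J = -1890 (J = 18 - 9*212 = 18 - 1908 = -1890)
o(p, c) = (-1890 + c)/(1/11 + p) (o(p, c) = (c - 1890)/(p + 1/(5 + 6)) = (-1890 + c)/(p + 1/11) = (-1890 + c)/(1/11 + p))
u = -78231182848/1039 (u = (11*(-1890 - 134)/(1 + 11*(-189)) + 3924)*(-21512 + 2376) = (11*(-2024)/(1 - 2079) + 3924)*(-19136) = (11*(-2024)/(-2078) + 3924)*(-19136) = (11*(-1/2078)*(-2024) + 3924)*(-19136) = (11132/1039 + 3924)*(-19136) = (4088168/1039)*(-19136) = -78231182848/1039 ≈ -7.5295e+7)
-60862/u = -60862/(-78231182848/1039) = -60862*(-1039/78231182848) = 31617809/39115591424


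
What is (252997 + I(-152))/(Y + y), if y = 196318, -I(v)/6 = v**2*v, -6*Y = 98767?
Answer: 127943070/1079141 ≈ 118.56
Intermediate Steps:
Y = -98767/6 (Y = -1/6*98767 = -98767/6 ≈ -16461.)
I(v) = -6*v**3 (I(v) = -6*v**2*v = -6*v**3)
(252997 + I(-152))/(Y + y) = (252997 - 6*(-152)**3)/(-98767/6 + 196318) = (252997 - 6*(-3511808))/(1079141/6) = (252997 + 21070848)*(6/1079141) = 21323845*(6/1079141) = 127943070/1079141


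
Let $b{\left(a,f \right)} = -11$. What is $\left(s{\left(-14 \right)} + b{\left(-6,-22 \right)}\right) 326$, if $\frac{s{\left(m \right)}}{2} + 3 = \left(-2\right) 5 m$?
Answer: $85738$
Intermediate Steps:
$s{\left(m \right)} = -6 - 20 m$ ($s{\left(m \right)} = -6 + 2 \left(-2\right) 5 m = -6 + 2 \left(- 10 m\right) = -6 - 20 m$)
$\left(s{\left(-14 \right)} + b{\left(-6,-22 \right)}\right) 326 = \left(\left(-6 - -280\right) - 11\right) 326 = \left(\left(-6 + 280\right) - 11\right) 326 = \left(274 - 11\right) 326 = 263 \cdot 326 = 85738$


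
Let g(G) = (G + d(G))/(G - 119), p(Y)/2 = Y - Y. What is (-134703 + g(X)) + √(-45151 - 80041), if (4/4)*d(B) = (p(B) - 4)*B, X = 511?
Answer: -7543587/56 + 2*I*√31298 ≈ -1.3471e+5 + 353.82*I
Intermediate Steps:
p(Y) = 0 (p(Y) = 2*(Y - Y) = 2*0 = 0)
d(B) = -4*B (d(B) = (0 - 4)*B = -4*B)
g(G) = -3*G/(-119 + G) (g(G) = (G - 4*G)/(G - 119) = (-3*G)/(-119 + G) = -3*G/(-119 + G))
(-134703 + g(X)) + √(-45151 - 80041) = (-134703 - 3*511/(-119 + 511)) + √(-45151 - 80041) = (-134703 - 3*511/392) + √(-125192) = (-134703 - 3*511*1/392) + 2*I*√31298 = (-134703 - 219/56) + 2*I*√31298 = -7543587/56 + 2*I*√31298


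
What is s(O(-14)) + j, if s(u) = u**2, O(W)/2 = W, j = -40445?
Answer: -39661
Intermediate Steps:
O(W) = 2*W
s(O(-14)) + j = (2*(-14))**2 - 40445 = (-28)**2 - 40445 = 784 - 40445 = -39661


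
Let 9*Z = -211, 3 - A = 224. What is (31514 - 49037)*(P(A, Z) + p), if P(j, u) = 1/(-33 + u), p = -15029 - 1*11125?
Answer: 232814801043/508 ≈ 4.5830e+8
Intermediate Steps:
p = -26154 (p = -15029 - 11125 = -26154)
A = -221 (A = 3 - 1*224 = 3 - 224 = -221)
Z = -211/9 (Z = (1/9)*(-211) = -211/9 ≈ -23.444)
(31514 - 49037)*(P(A, Z) + p) = (31514 - 49037)*(1/(-33 - 211/9) - 26154) = -17523*(1/(-508/9) - 26154) = -17523*(-9/508 - 26154) = -17523*(-13286241/508) = 232814801043/508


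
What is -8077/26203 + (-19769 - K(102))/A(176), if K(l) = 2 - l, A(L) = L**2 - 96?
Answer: -764804567/809148640 ≈ -0.94520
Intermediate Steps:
A(L) = -96 + L**2
-8077/26203 + (-19769 - K(102))/A(176) = -8077/26203 + (-19769 - (2 - 1*102))/(-96 + 176**2) = -8077*1/26203 + (-19769 - (2 - 102))/(-96 + 30976) = -8077/26203 + (-19769 - 1*(-100))/30880 = -8077/26203 + (-19769 + 100)*(1/30880) = -8077/26203 - 19669*1/30880 = -8077/26203 - 19669/30880 = -764804567/809148640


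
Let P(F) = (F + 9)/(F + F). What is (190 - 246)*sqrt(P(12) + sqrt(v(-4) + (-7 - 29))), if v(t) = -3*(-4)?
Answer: -14*sqrt(14 + 32*I*sqrt(6)) ≈ -95.787 - 80.195*I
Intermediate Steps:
P(F) = (9 + F)/(2*F) (P(F) = (9 + F)/((2*F)) = (9 + F)*(1/(2*F)) = (9 + F)/(2*F))
v(t) = 12
(190 - 246)*sqrt(P(12) + sqrt(v(-4) + (-7 - 29))) = (190 - 246)*sqrt((1/2)*(9 + 12)/12 + sqrt(12 + (-7 - 29))) = -56*sqrt((1/2)*(1/12)*21 + sqrt(12 - 36)) = -56*sqrt(7/8 + sqrt(-24)) = -56*sqrt(7/8 + 2*I*sqrt(6))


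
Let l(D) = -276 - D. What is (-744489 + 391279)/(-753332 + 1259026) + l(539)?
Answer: -206246910/252847 ≈ -815.70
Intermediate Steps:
(-744489 + 391279)/(-753332 + 1259026) + l(539) = (-744489 + 391279)/(-753332 + 1259026) + (-276 - 1*539) = -353210/505694 + (-276 - 539) = -353210*1/505694 - 815 = -176605/252847 - 815 = -206246910/252847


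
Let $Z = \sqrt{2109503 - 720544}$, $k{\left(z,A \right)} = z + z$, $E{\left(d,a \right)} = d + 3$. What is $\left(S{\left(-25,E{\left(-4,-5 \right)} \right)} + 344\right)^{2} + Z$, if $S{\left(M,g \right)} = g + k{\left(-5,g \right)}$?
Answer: $110889 + 11 \sqrt{11479} \approx 1.1207 \cdot 10^{5}$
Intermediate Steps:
$E{\left(d,a \right)} = 3 + d$
$k{\left(z,A \right)} = 2 z$
$S{\left(M,g \right)} = -10 + g$ ($S{\left(M,g \right)} = g + 2 \left(-5\right) = g - 10 = -10 + g$)
$Z = 11 \sqrt{11479}$ ($Z = \sqrt{1388959} = 11 \sqrt{11479} \approx 1178.5$)
$\left(S{\left(-25,E{\left(-4,-5 \right)} \right)} + 344\right)^{2} + Z = \left(\left(-10 + \left(3 - 4\right)\right) + 344\right)^{2} + 11 \sqrt{11479} = \left(\left(-10 - 1\right) + 344\right)^{2} + 11 \sqrt{11479} = \left(-11 + 344\right)^{2} + 11 \sqrt{11479} = 333^{2} + 11 \sqrt{11479} = 110889 + 11 \sqrt{11479}$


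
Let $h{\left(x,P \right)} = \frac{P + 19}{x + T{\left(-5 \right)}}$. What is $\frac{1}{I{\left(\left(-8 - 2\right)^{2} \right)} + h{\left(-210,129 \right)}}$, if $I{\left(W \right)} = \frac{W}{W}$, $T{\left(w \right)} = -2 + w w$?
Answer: $\frac{187}{39} \approx 4.7949$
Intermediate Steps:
$T{\left(w \right)} = -2 + w^{2}$
$h{\left(x,P \right)} = \frac{19 + P}{23 + x}$ ($h{\left(x,P \right)} = \frac{P + 19}{x - \left(2 - \left(-5\right)^{2}\right)} = \frac{19 + P}{x + \left(-2 + 25\right)} = \frac{19 + P}{x + 23} = \frac{19 + P}{23 + x}$)
$I{\left(W \right)} = 1$
$\frac{1}{I{\left(\left(-8 - 2\right)^{2} \right)} + h{\left(-210,129 \right)}} = \frac{1}{1 + \frac{19 + 129}{23 - 210}} = \frac{1}{1 + \frac{1}{-187} \cdot 148} = \frac{1}{1 - \frac{148}{187}} = \frac{1}{\frac{39}{187}} = \frac{187}{39}$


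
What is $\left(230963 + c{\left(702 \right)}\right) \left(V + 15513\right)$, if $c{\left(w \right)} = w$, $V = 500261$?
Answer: $119486783710$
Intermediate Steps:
$\left(230963 + c{\left(702 \right)}\right) \left(V + 15513\right) = \left(230963 + 702\right) \left(500261 + 15513\right) = 231665 \cdot 515774 = 119486783710$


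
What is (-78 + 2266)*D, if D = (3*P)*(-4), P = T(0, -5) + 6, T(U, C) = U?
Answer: -157536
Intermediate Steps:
P = 6 (P = 0 + 6 = 6)
D = -72 (D = (3*6)*(-4) = 18*(-4) = -72)
(-78 + 2266)*D = (-78 + 2266)*(-72) = 2188*(-72) = -157536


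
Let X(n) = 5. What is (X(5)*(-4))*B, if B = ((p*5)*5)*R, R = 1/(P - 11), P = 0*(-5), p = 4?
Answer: 2000/11 ≈ 181.82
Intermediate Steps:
P = 0
R = -1/11 (R = 1/(0 - 11) = 1/(-11) = -1/11 ≈ -0.090909)
B = -100/11 (B = ((4*5)*5)*(-1/11) = (20*5)*(-1/11) = 100*(-1/11) = -100/11 ≈ -9.0909)
(X(5)*(-4))*B = (5*(-4))*(-100/11) = -20*(-100/11) = 2000/11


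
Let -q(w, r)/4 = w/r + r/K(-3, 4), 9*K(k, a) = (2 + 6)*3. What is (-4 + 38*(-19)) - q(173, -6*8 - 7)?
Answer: -90319/110 ≈ -821.08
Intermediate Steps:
K(k, a) = 8/3 (K(k, a) = ((2 + 6)*3)/9 = (8*3)/9 = (⅑)*24 = 8/3)
q(w, r) = -3*r/2 - 4*w/r (q(w, r) = -4*(w/r + r/(8/3)) = -4*(w/r + r*(3/8)) = -4*(w/r + 3*r/8) = -4*(3*r/8 + w/r) = -3*r/2 - 4*w/r)
(-4 + 38*(-19)) - q(173, -6*8 - 7) = (-4 + 38*(-19)) - (-3*(-6*8 - 7)/2 - 4*173/(-6*8 - 7)) = (-4 - 722) - (-3*(-48 - 7)/2 - 4*173/(-48 - 7)) = -726 - (-3/2*(-55) - 4*173/(-55)) = -726 - (165/2 - 4*173*(-1/55)) = -726 - (165/2 + 692/55) = -726 - 1*10459/110 = -726 - 10459/110 = -90319/110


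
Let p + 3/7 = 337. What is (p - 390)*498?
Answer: -186252/7 ≈ -26607.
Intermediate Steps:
p = 2356/7 (p = -3/7 + 337 = 2356/7 ≈ 336.57)
(p - 390)*498 = (2356/7 - 390)*498 = -374/7*498 = -186252/7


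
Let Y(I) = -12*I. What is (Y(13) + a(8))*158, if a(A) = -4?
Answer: -25280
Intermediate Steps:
(Y(13) + a(8))*158 = (-12*13 - 4)*158 = (-156 - 4)*158 = -160*158 = -25280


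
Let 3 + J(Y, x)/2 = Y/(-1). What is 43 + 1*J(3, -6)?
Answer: 31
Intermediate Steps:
J(Y, x) = -6 - 2*Y (J(Y, x) = -6 + 2*(Y/(-1)) = -6 + 2*(Y*(-1)) = -6 + 2*(-Y) = -6 - 2*Y)
43 + 1*J(3, -6) = 43 + 1*(-6 - 2*3) = 43 + 1*(-6 - 6) = 43 + 1*(-12) = 43 - 12 = 31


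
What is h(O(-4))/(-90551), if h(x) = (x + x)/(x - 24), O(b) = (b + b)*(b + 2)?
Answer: 4/90551 ≈ 4.4174e-5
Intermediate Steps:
O(b) = 2*b*(2 + b) (O(b) = (2*b)*(2 + b) = 2*b*(2 + b))
h(x) = 2*x/(-24 + x) (h(x) = (2*x)/(-24 + x) = 2*x/(-24 + x))
h(O(-4))/(-90551) = (2*(2*(-4)*(2 - 4))/(-24 + 2*(-4)*(2 - 4)))/(-90551) = (2*(2*(-4)*(-2))/(-24 + 2*(-4)*(-2)))*(-1/90551) = (2*16/(-24 + 16))*(-1/90551) = (2*16/(-8))*(-1/90551) = (2*16*(-1/8))*(-1/90551) = -4*(-1/90551) = 4/90551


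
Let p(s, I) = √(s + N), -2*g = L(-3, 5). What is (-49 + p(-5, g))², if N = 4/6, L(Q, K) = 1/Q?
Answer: (147 - I*√39)²/9 ≈ 2396.7 - 204.0*I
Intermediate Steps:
N = ⅔ (N = 4*(⅙) = ⅔ ≈ 0.66667)
g = ⅙ (g = -½/(-3) = -½*(-⅓) = ⅙ ≈ 0.16667)
p(s, I) = √(⅔ + s) (p(s, I) = √(s + ⅔) = √(⅔ + s))
(-49 + p(-5, g))² = (-49 + √(6 + 9*(-5))/3)² = (-49 + √(6 - 45)/3)² = (-49 + √(-39)/3)² = (-49 + (I*√39)/3)² = (-49 + I*√39/3)²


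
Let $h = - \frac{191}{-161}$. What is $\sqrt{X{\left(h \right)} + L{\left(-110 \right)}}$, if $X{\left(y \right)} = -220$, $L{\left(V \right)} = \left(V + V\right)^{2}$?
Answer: $2 \sqrt{12045} \approx 219.5$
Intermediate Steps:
$L{\left(V \right)} = 4 V^{2}$ ($L{\left(V \right)} = \left(2 V\right)^{2} = 4 V^{2}$)
$h = \frac{191}{161}$ ($h = \left(-191\right) \left(- \frac{1}{161}\right) = \frac{191}{161} \approx 1.1863$)
$\sqrt{X{\left(h \right)} + L{\left(-110 \right)}} = \sqrt{-220 + 4 \left(-110\right)^{2}} = \sqrt{-220 + 4 \cdot 12100} = \sqrt{-220 + 48400} = \sqrt{48180} = 2 \sqrt{12045}$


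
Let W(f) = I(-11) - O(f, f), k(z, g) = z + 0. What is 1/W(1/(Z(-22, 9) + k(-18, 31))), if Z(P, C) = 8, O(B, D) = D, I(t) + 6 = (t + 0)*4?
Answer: -10/499 ≈ -0.020040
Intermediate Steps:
k(z, g) = z
I(t) = -6 + 4*t (I(t) = -6 + (t + 0)*4 = -6 + t*4 = -6 + 4*t)
W(f) = -50 - f (W(f) = (-6 + 4*(-11)) - f = (-6 - 44) - f = -50 - f)
1/W(1/(Z(-22, 9) + k(-18, 31))) = 1/(-50 - 1/(8 - 18)) = 1/(-50 - 1/(-10)) = 1/(-50 - 1*(-⅒)) = 1/(-50 + ⅒) = 1/(-499/10) = -10/499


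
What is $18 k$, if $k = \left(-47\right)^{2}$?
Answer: $39762$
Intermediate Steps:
$k = 2209$
$18 k = 18 \cdot 2209 = 39762$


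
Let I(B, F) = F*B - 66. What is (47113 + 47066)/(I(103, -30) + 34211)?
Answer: 94179/31055 ≈ 3.0326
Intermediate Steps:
I(B, F) = -66 + B*F (I(B, F) = B*F - 66 = -66 + B*F)
(47113 + 47066)/(I(103, -30) + 34211) = (47113 + 47066)/((-66 + 103*(-30)) + 34211) = 94179/((-66 - 3090) + 34211) = 94179/(-3156 + 34211) = 94179/31055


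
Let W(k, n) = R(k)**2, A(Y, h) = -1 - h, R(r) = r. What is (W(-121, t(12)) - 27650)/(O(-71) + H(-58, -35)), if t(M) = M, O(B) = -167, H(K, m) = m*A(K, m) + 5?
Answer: 13009/1352 ≈ 9.6220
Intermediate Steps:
H(K, m) = 5 + m*(-1 - m) (H(K, m) = m*(-1 - m) + 5 = 5 + m*(-1 - m))
W(k, n) = k**2
(W(-121, t(12)) - 27650)/(O(-71) + H(-58, -35)) = ((-121)**2 - 27650)/(-167 + (5 - 1*(-35)*(1 - 35))) = (14641 - 27650)/(-167 + (5 - 1*(-35)*(-34))) = -13009/(-167 + (5 - 1190)) = -13009/(-167 - 1185) = -13009/(-1352) = -13009*(-1/1352) = 13009/1352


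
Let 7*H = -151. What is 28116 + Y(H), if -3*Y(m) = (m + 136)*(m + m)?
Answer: 1458318/49 ≈ 29762.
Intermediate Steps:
H = -151/7 (H = (⅐)*(-151) = -151/7 ≈ -21.571)
Y(m) = -2*m*(136 + m)/3 (Y(m) = -(m + 136)*(m + m)/3 = -(136 + m)*2*m/3 = -2*m*(136 + m)/3)
28116 + Y(H) = 28116 - ⅔*(-151/7)*(136 - 151/7) = 28116 - ⅔*(-151/7)*801/7 = 28116 + 80634/49 = 1458318/49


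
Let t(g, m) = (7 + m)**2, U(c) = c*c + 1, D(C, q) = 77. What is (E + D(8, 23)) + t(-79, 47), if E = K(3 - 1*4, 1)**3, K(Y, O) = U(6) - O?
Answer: 49649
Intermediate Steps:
U(c) = 1 + c**2 (U(c) = c**2 + 1 = 1 + c**2)
K(Y, O) = 37 - O (K(Y, O) = (1 + 6**2) - O = (1 + 36) - O = 37 - O)
E = 46656 (E = (37 - 1*1)**3 = (37 - 1)**3 = 36**3 = 46656)
(E + D(8, 23)) + t(-79, 47) = (46656 + 77) + (7 + 47)**2 = 46733 + 54**2 = 46733 + 2916 = 49649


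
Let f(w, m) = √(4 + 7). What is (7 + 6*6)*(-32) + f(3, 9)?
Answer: -1376 + √11 ≈ -1372.7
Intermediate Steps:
f(w, m) = √11
(7 + 6*6)*(-32) + f(3, 9) = (7 + 6*6)*(-32) + √11 = (7 + 36)*(-32) + √11 = 43*(-32) + √11 = -1376 + √11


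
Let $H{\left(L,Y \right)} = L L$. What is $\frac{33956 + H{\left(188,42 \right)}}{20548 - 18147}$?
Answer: $\frac{9900}{343} \approx 28.863$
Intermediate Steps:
$H{\left(L,Y \right)} = L^{2}$
$\frac{33956 + H{\left(188,42 \right)}}{20548 - 18147} = \frac{33956 + 188^{2}}{20548 - 18147} = \frac{33956 + 35344}{2401} = 69300 \cdot \frac{1}{2401} = \frac{9900}{343}$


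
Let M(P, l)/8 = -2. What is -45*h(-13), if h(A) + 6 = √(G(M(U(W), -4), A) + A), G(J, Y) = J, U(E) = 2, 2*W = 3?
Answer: 270 - 45*I*√29 ≈ 270.0 - 242.33*I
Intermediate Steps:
W = 3/2 (W = (½)*3 = 3/2 ≈ 1.5000)
M(P, l) = -16 (M(P, l) = 8*(-2) = -16)
h(A) = -6 + √(-16 + A)
-45*h(-13) = -45*(-6 + √(-16 - 13)) = -45*(-6 + √(-29)) = -45*(-6 + I*√29) = 270 - 45*I*√29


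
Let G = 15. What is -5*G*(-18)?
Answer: 1350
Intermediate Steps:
-5*G*(-18) = -5*15*(-18) = -75*(-18) = 1350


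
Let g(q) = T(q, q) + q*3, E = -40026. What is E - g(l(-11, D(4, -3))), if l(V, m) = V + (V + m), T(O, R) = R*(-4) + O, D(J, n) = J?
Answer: -40026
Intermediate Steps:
T(O, R) = O - 4*R (T(O, R) = -4*R + O = O - 4*R)
l(V, m) = m + 2*V
g(q) = 0 (g(q) = (q - 4*q) + q*3 = -3*q + 3*q = 0)
E - g(l(-11, D(4, -3))) = -40026 - 1*0 = -40026 + 0 = -40026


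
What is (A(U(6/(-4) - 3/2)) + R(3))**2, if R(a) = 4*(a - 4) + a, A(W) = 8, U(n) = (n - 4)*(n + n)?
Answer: 49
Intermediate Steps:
U(n) = 2*n*(-4 + n) (U(n) = (-4 + n)*(2*n) = 2*n*(-4 + n))
R(a) = -16 + 5*a (R(a) = 4*(-4 + a) + a = (-16 + 4*a) + a = -16 + 5*a)
(A(U(6/(-4) - 3/2)) + R(3))**2 = (8 + (-16 + 5*3))**2 = (8 + (-16 + 15))**2 = (8 - 1)**2 = 7**2 = 49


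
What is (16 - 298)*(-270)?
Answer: 76140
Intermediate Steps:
(16 - 298)*(-270) = -282*(-270) = 76140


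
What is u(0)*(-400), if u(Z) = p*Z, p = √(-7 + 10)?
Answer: 0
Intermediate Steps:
p = √3 ≈ 1.7320
u(Z) = Z*√3 (u(Z) = √3*Z = Z*√3)
u(0)*(-400) = (0*√3)*(-400) = 0*(-400) = 0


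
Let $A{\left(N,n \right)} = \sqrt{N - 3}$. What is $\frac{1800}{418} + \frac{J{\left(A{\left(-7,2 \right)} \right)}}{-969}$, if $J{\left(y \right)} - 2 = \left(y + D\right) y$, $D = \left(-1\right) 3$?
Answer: $\frac{45988}{10659} + \frac{i \sqrt{10}}{323} \approx 4.3145 + 0.0097903 i$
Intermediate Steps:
$A{\left(N,n \right)} = \sqrt{-3 + N}$
$D = -3$
$J{\left(y \right)} = 2 + y \left(-3 + y\right)$ ($J{\left(y \right)} = 2 + \left(y - 3\right) y = 2 + \left(-3 + y\right) y = 2 + y \left(-3 + y\right)$)
$\frac{1800}{418} + \frac{J{\left(A{\left(-7,2 \right)} \right)}}{-969} = \frac{1800}{418} + \frac{2 + \left(\sqrt{-3 - 7}\right)^{2} - 3 \sqrt{-3 - 7}}{-969} = 1800 \cdot \frac{1}{418} + \left(2 + \left(\sqrt{-10}\right)^{2} - 3 \sqrt{-10}\right) \left(- \frac{1}{969}\right) = \frac{900}{209} + \left(2 + \left(i \sqrt{10}\right)^{2} - 3 i \sqrt{10}\right) \left(- \frac{1}{969}\right) = \frac{900}{209} + \left(2 - 10 - 3 i \sqrt{10}\right) \left(- \frac{1}{969}\right) = \frac{900}{209} + \left(-8 - 3 i \sqrt{10}\right) \left(- \frac{1}{969}\right) = \frac{900}{209} + \left(\frac{8}{969} + \frac{i \sqrt{10}}{323}\right) = \frac{45988}{10659} + \frac{i \sqrt{10}}{323}$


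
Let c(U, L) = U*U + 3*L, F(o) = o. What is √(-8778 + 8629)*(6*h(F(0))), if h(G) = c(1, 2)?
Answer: 42*I*√149 ≈ 512.68*I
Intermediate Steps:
c(U, L) = U² + 3*L
h(G) = 7 (h(G) = 1² + 3*2 = 1 + 6 = 7)
√(-8778 + 8629)*(6*h(F(0))) = √(-8778 + 8629)*(6*7) = √(-149)*42 = (I*√149)*42 = 42*I*√149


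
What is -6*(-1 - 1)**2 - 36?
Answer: -60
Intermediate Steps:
-6*(-1 - 1)**2 - 36 = -6*(-2)**2 - 36 = -6*4 - 36 = -24 - 36 = -60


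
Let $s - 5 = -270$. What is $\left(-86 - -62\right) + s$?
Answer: $-289$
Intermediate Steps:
$s = -265$ ($s = 5 - 270 = -265$)
$\left(-86 - -62\right) + s = \left(-86 - -62\right) - 265 = \left(-86 + 62\right) - 265 = -24 - 265 = -289$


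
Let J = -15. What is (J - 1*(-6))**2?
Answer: 81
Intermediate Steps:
(J - 1*(-6))**2 = (-15 - 1*(-6))**2 = (-15 + 6)**2 = (-9)**2 = 81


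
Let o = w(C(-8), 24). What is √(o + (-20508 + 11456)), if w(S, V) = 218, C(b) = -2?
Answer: I*√8834 ≈ 93.989*I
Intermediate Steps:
o = 218
√(o + (-20508 + 11456)) = √(218 + (-20508 + 11456)) = √(218 - 9052) = √(-8834) = I*√8834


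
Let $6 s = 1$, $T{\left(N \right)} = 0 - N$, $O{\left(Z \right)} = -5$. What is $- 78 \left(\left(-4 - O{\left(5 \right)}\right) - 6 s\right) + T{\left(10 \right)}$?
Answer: $-10$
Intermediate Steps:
$T{\left(N \right)} = - N$
$s = \frac{1}{6}$ ($s = \frac{1}{6} \cdot 1 = \frac{1}{6} \approx 0.16667$)
$- 78 \left(\left(-4 - O{\left(5 \right)}\right) - 6 s\right) + T{\left(10 \right)} = - 78 \left(\left(-4 - -5\right) - 1\right) - 10 = - 78 \left(\left(-4 + 5\right) - 1\right) - 10 = - 78 \left(1 - 1\right) - 10 = \left(-78\right) 0 - 10 = 0 - 10 = -10$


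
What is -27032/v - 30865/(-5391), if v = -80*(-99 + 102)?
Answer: 6380713/53910 ≈ 118.36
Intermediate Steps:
v = -240 (v = -80*3 = -240)
-27032/v - 30865/(-5391) = -27032/(-240) - 30865/(-5391) = -27032*(-1/240) - 30865*(-1/5391) = 3379/30 + 30865/5391 = 6380713/53910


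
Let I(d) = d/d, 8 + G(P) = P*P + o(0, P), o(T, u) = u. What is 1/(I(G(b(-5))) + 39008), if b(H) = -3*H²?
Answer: 1/39009 ≈ 2.5635e-5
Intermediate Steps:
G(P) = -8 + P + P² (G(P) = -8 + (P*P + P) = -8 + (P² + P) = -8 + (P + P²) = -8 + P + P²)
I(d) = 1
1/(I(G(b(-5))) + 39008) = 1/(1 + 39008) = 1/39009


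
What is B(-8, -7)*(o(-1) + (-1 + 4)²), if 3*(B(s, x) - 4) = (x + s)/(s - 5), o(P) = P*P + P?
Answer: 513/13 ≈ 39.462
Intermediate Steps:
o(P) = P + P² (o(P) = P² + P = P + P²)
B(s, x) = 4 + (s + x)/(3*(-5 + s)) (B(s, x) = 4 + ((x + s)/(s - 5))/3 = 4 + ((s + x)/(-5 + s))/3 = 4 + (s + x)/(3*(-5 + s)))
B(-8, -7)*(o(-1) + (-1 + 4)²) = ((-60 - 7 + 13*(-8))/(3*(-5 - 8)))*(-(1 - 1) + (-1 + 4)²) = ((⅓)*(-60 - 7 - 104)/(-13))*(-1*0 + 3²) = ((⅓)*(-1/13)*(-171))*(0 + 9) = (57/13)*9 = 513/13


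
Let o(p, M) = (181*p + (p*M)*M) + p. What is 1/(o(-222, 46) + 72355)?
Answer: -1/437801 ≈ -2.2841e-6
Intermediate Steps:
o(p, M) = 182*p + p*M**2 (o(p, M) = (181*p + (M*p)*M) + p = (181*p + p*M**2) + p = 182*p + p*M**2)
1/(o(-222, 46) + 72355) = 1/(-222*(182 + 46**2) + 72355) = 1/(-222*(182 + 2116) + 72355) = 1/(-222*2298 + 72355) = 1/(-510156 + 72355) = 1/(-437801) = -1/437801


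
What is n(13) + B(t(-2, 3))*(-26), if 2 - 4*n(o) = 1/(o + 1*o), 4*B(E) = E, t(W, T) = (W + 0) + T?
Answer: -625/104 ≈ -6.0096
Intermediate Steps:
t(W, T) = T + W (t(W, T) = W + T = T + W)
B(E) = E/4
n(o) = ½ - 1/(8*o) (n(o) = ½ - 1/(4*(o + 1*o)) = ½ - 1/(4*(o + o)) = ½ - 1/(2*o)/4 = ½ - 1/(8*o))
n(13) + B(t(-2, 3))*(-26) = (⅛)*(-1 + 4*13)/13 + ((3 - 2)/4)*(-26) = (⅛)*(1/13)*(-1 + 52) + ((¼)*1)*(-26) = (⅛)*(1/13)*51 + (¼)*(-26) = 51/104 - 13/2 = -625/104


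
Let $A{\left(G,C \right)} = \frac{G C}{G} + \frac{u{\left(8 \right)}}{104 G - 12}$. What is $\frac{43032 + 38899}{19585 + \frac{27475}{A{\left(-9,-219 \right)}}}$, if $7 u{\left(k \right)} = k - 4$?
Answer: $\frac{29767334782}{7070080345} \approx 4.2103$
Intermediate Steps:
$u{\left(k \right)} = - \frac{4}{7} + \frac{k}{7}$ ($u{\left(k \right)} = \frac{k - 4}{7} = \frac{-4 + k}{7} = - \frac{4}{7} + \frac{k}{7}$)
$A{\left(G,C \right)} = C + \frac{4}{7 \left(-12 + 104 G\right)}$ ($A{\left(G,C \right)} = \frac{G C}{G} + \frac{- \frac{4}{7} + \frac{1}{7} \cdot 8}{104 G - 12} = \frac{C G}{G} + \frac{- \frac{4}{7} + \frac{8}{7}}{-12 + 104 G} = C + \frac{4}{7 \left(-12 + 104 G\right)}$)
$\frac{43032 + 38899}{19585 + \frac{27475}{A{\left(-9,-219 \right)}}} = \frac{43032 + 38899}{19585 + \frac{27475}{\frac{1}{7} \frac{1}{-3 + 26 \left(-9\right)} \left(1 - -4599 + 182 \left(-219\right) \left(-9\right)\right)}} = \frac{81931}{19585 + \frac{27475}{\frac{1}{7} \frac{1}{-3 - 234} \left(1 + 4599 + 358722\right)}} = \frac{81931}{19585 + \frac{27475}{\frac{1}{7} \frac{1}{-237} \cdot 363322}} = \frac{81931}{19585 + \frac{27475}{\frac{1}{7} \left(- \frac{1}{237}\right) 363322}} = \frac{81931}{19585 + \frac{27475}{- \frac{363322}{1659}}} = \frac{81931}{19585 + 27475 \left(- \frac{1659}{363322}\right)} = \frac{81931}{19585 - \frac{45581025}{363322}} = \frac{81931}{\frac{7070080345}{363322}} = 81931 \cdot \frac{363322}{7070080345} = \frac{29767334782}{7070080345}$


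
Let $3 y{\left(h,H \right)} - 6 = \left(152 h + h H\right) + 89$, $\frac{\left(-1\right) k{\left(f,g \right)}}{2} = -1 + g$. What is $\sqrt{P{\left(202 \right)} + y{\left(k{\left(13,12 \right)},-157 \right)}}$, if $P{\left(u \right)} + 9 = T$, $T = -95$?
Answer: $\frac{i \sqrt{321}}{3} \approx 5.9722 i$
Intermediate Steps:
$P{\left(u \right)} = -104$ ($P{\left(u \right)} = -9 - 95 = -104$)
$k{\left(f,g \right)} = 2 - 2 g$ ($k{\left(f,g \right)} = - 2 \left(-1 + g\right) = 2 - 2 g$)
$y{\left(h,H \right)} = \frac{95}{3} + \frac{152 h}{3} + \frac{H h}{3}$ ($y{\left(h,H \right)} = 2 + \frac{\left(152 h + h H\right) + 89}{3} = 2 + \frac{\left(152 h + H h\right) + 89}{3} = 2 + \frac{89 + 152 h + H h}{3} = 2 + \left(\frac{89}{3} + \frac{152 h}{3} + \frac{H h}{3}\right) = \frac{95}{3} + \frac{152 h}{3} + \frac{H h}{3}$)
$\sqrt{P{\left(202 \right)} + y{\left(k{\left(13,12 \right)},-157 \right)}} = \sqrt{-104 + \left(\frac{95}{3} + \frac{152 \left(2 - 24\right)}{3} + \frac{1}{3} \left(-157\right) \left(2 - 24\right)\right)} = \sqrt{-104 + \left(\frac{95}{3} + \frac{152}{3} \left(-22\right) + \frac{1}{3} \left(-157\right) \left(-22\right)\right)} = \sqrt{-104 + \left(\frac{95}{3} - \frac{3344}{3} + \frac{3454}{3}\right)} = \sqrt{-104 + \frac{205}{3}} = \sqrt{- \frac{107}{3}} = \frac{i \sqrt{321}}{3}$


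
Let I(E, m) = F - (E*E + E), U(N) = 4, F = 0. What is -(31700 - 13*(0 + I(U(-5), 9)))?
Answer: -31960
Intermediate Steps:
I(E, m) = -E - E² (I(E, m) = 0 - (E*E + E) = 0 - (E² + E) = 0 - (E + E²) = 0 + (-E - E²) = -E - E²)
-(31700 - 13*(0 + I(U(-5), 9))) = -(31700 - 13*(0 + 4*(-1 - 1*4))) = -(31700 - 13*(0 + 4*(-1 - 4))) = -(31700 - 13*(0 + 4*(-5))) = -(31700 - 13*(0 - 20)) = -(31700 - 13*(-20)) = -(31700 - 1*(-260)) = -(31700 + 260) = -1*31960 = -31960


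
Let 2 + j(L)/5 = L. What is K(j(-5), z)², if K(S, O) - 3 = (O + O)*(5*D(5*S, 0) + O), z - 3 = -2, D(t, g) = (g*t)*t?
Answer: 25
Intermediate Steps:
D(t, g) = g*t²
j(L) = -10 + 5*L
z = 1 (z = 3 - 2 = 1)
K(S, O) = 3 + 2*O² (K(S, O) = 3 + (O + O)*(5*(0*(5*S)²) + O) = 3 + (2*O)*(5*(0*(25*S²)) + O) = 3 + (2*O)*(5*0 + O) = 3 + (2*O)*(0 + O) = 3 + (2*O)*O = 3 + 2*O²)
K(j(-5), z)² = (3 + 2*1²)² = (3 + 2*1)² = (3 + 2)² = 5² = 25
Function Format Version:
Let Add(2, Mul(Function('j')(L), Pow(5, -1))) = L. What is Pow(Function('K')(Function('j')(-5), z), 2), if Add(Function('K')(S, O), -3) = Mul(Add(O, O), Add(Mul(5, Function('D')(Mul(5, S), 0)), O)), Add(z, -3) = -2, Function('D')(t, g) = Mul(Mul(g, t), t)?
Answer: 25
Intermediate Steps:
Function('D')(t, g) = Mul(g, Pow(t, 2))
Function('j')(L) = Add(-10, Mul(5, L))
z = 1 (z = Add(3, -2) = 1)
Function('K')(S, O) = Add(3, Mul(2, Pow(O, 2))) (Function('K')(S, O) = Add(3, Mul(Add(O, O), Add(Mul(5, Mul(0, Pow(Mul(5, S), 2))), O))) = Add(3, Mul(Mul(2, O), Add(Mul(5, Mul(0, Mul(25, Pow(S, 2)))), O))) = Add(3, Mul(Mul(2, O), Add(Mul(5, 0), O))) = Add(3, Mul(Mul(2, O), Add(0, O))) = Add(3, Mul(Mul(2, O), O)) = Add(3, Mul(2, Pow(O, 2))))
Pow(Function('K')(Function('j')(-5), z), 2) = Pow(Add(3, Mul(2, Pow(1, 2))), 2) = Pow(Add(3, Mul(2, 1)), 2) = Pow(Add(3, 2), 2) = Pow(5, 2) = 25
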